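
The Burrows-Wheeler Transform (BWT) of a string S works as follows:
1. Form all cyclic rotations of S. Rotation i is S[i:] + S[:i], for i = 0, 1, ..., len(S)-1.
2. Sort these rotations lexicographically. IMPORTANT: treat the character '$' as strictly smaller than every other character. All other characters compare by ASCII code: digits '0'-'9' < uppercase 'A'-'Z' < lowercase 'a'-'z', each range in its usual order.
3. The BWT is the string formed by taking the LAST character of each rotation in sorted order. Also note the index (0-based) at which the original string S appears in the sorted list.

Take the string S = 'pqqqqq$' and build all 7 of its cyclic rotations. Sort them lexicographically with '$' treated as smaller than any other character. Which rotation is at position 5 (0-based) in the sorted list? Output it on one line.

Answer: qqqq$pq

Derivation:
All 7 rotations (rotation i = S[i:]+S[:i]):
  rot[0] = pqqqqq$
  rot[1] = qqqqq$p
  rot[2] = qqqq$pq
  rot[3] = qqq$pqq
  rot[4] = qq$pqqq
  rot[5] = q$pqqqq
  rot[6] = $pqqqqq
Sorted (with $ < everything):
  sorted[0] = $pqqqqq
  sorted[1] = pqqqqq$
  sorted[2] = q$pqqqq
  sorted[3] = qq$pqqq
  sorted[4] = qqq$pqq
  sorted[5] = qqqq$pq
  sorted[6] = qqqqq$p
sorted[5] = qqqq$pq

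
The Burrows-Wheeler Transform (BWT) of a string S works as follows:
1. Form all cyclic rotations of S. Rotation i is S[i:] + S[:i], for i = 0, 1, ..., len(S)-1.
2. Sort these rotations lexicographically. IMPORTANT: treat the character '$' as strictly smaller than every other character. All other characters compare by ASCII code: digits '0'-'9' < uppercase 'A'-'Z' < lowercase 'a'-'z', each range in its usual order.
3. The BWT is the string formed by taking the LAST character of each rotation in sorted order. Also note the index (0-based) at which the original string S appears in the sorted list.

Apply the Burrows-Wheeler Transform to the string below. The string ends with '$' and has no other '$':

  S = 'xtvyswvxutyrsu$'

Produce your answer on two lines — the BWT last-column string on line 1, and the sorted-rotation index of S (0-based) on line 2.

Answer: uyryxusxwts$vtv
11

Derivation:
All 15 rotations (rotation i = S[i:]+S[:i]):
  rot[0] = xtvyswvxutyrsu$
  rot[1] = tvyswvxutyrsu$x
  rot[2] = vyswvxutyrsu$xt
  rot[3] = yswvxutyrsu$xtv
  rot[4] = swvxutyrsu$xtvy
  rot[5] = wvxutyrsu$xtvys
  rot[6] = vxutyrsu$xtvysw
  rot[7] = xutyrsu$xtvyswv
  rot[8] = utyrsu$xtvyswvx
  rot[9] = tyrsu$xtvyswvxu
  rot[10] = yrsu$xtvyswvxut
  rot[11] = rsu$xtvyswvxuty
  rot[12] = su$xtvyswvxutyr
  rot[13] = u$xtvyswvxutyrs
  rot[14] = $xtvyswvxutyrsu
Sorted (with $ < everything):
  sorted[0] = $xtvyswvxutyrsu  (last char: 'u')
  sorted[1] = rsu$xtvyswvxuty  (last char: 'y')
  sorted[2] = su$xtvyswvxutyr  (last char: 'r')
  sorted[3] = swvxutyrsu$xtvy  (last char: 'y')
  sorted[4] = tvyswvxutyrsu$x  (last char: 'x')
  sorted[5] = tyrsu$xtvyswvxu  (last char: 'u')
  sorted[6] = u$xtvyswvxutyrs  (last char: 's')
  sorted[7] = utyrsu$xtvyswvx  (last char: 'x')
  sorted[8] = vxutyrsu$xtvysw  (last char: 'w')
  sorted[9] = vyswvxutyrsu$xt  (last char: 't')
  sorted[10] = wvxutyrsu$xtvys  (last char: 's')
  sorted[11] = xtvyswvxutyrsu$  (last char: '$')
  sorted[12] = xutyrsu$xtvyswv  (last char: 'v')
  sorted[13] = yrsu$xtvyswvxut  (last char: 't')
  sorted[14] = yswvxutyrsu$xtv  (last char: 'v')
Last column: uyryxusxwts$vtv
Original string S is at sorted index 11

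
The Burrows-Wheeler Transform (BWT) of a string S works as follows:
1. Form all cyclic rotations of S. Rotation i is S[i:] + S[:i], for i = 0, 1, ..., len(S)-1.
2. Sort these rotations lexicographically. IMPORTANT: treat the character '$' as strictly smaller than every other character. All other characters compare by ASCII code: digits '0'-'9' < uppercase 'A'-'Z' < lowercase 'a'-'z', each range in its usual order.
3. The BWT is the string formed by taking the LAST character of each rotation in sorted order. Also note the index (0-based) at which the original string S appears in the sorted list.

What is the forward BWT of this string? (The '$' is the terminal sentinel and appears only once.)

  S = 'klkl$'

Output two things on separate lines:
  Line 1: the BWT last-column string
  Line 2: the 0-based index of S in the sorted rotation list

Answer: ll$kk
2

Derivation:
All 5 rotations (rotation i = S[i:]+S[:i]):
  rot[0] = klkl$
  rot[1] = lkl$k
  rot[2] = kl$kl
  rot[3] = l$klk
  rot[4] = $klkl
Sorted (with $ < everything):
  sorted[0] = $klkl  (last char: 'l')
  sorted[1] = kl$kl  (last char: 'l')
  sorted[2] = klkl$  (last char: '$')
  sorted[3] = l$klk  (last char: 'k')
  sorted[4] = lkl$k  (last char: 'k')
Last column: ll$kk
Original string S is at sorted index 2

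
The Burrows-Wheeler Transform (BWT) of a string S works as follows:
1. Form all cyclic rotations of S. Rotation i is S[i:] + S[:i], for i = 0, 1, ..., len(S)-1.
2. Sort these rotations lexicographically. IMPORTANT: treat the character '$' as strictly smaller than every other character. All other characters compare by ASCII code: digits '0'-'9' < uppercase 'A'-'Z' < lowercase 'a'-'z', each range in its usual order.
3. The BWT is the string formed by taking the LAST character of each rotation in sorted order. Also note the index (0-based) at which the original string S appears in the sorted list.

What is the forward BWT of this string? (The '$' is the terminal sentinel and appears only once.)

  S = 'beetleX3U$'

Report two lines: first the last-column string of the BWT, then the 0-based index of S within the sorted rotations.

Answer: UX3e$lbete
4

Derivation:
All 10 rotations (rotation i = S[i:]+S[:i]):
  rot[0] = beetleX3U$
  rot[1] = eetleX3U$b
  rot[2] = etleX3U$be
  rot[3] = tleX3U$bee
  rot[4] = leX3U$beet
  rot[5] = eX3U$beetl
  rot[6] = X3U$beetle
  rot[7] = 3U$beetleX
  rot[8] = U$beetleX3
  rot[9] = $beetleX3U
Sorted (with $ < everything):
  sorted[0] = $beetleX3U  (last char: 'U')
  sorted[1] = 3U$beetleX  (last char: 'X')
  sorted[2] = U$beetleX3  (last char: '3')
  sorted[3] = X3U$beetle  (last char: 'e')
  sorted[4] = beetleX3U$  (last char: '$')
  sorted[5] = eX3U$beetl  (last char: 'l')
  sorted[6] = eetleX3U$b  (last char: 'b')
  sorted[7] = etleX3U$be  (last char: 'e')
  sorted[8] = leX3U$beet  (last char: 't')
  sorted[9] = tleX3U$bee  (last char: 'e')
Last column: UX3e$lbete
Original string S is at sorted index 4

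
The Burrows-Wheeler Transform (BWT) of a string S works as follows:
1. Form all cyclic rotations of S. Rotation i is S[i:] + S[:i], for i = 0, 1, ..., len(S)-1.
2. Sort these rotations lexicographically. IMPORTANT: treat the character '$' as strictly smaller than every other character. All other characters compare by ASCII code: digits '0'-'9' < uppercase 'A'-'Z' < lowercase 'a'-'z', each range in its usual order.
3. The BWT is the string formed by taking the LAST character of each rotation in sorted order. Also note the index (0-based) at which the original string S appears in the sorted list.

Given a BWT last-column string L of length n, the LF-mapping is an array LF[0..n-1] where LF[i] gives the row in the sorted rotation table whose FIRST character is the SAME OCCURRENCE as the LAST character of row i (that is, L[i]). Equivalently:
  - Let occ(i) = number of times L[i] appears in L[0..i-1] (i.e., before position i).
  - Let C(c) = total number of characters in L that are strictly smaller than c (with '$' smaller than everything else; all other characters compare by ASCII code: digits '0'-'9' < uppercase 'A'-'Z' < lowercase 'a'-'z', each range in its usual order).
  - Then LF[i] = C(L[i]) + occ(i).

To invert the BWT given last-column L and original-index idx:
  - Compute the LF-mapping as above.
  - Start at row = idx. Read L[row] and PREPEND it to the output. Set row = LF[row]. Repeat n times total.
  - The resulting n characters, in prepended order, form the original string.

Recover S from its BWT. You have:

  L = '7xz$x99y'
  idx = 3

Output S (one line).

Answer: 9yz9xx7$

Derivation:
LF mapping: 1 4 7 0 5 2 3 6
Walk LF starting at row 3, prepending L[row]:
  step 1: row=3, L[3]='$', prepend. Next row=LF[3]=0
  step 2: row=0, L[0]='7', prepend. Next row=LF[0]=1
  step 3: row=1, L[1]='x', prepend. Next row=LF[1]=4
  step 4: row=4, L[4]='x', prepend. Next row=LF[4]=5
  step 5: row=5, L[5]='9', prepend. Next row=LF[5]=2
  step 6: row=2, L[2]='z', prepend. Next row=LF[2]=7
  step 7: row=7, L[7]='y', prepend. Next row=LF[7]=6
  step 8: row=6, L[6]='9', prepend. Next row=LF[6]=3
Reversed output: 9yz9xx7$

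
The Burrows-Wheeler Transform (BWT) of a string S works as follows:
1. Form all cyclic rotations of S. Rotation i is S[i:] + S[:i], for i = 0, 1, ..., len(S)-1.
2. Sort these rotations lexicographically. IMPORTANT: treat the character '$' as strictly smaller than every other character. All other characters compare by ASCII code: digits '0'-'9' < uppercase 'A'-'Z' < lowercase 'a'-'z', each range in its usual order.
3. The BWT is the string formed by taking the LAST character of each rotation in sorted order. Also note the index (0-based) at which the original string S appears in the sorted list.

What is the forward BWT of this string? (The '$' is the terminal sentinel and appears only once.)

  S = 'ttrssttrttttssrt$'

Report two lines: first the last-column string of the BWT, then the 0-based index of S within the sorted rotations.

Answer: ttststrsrttt$sttr
12

Derivation:
All 17 rotations (rotation i = S[i:]+S[:i]):
  rot[0] = ttrssttrttttssrt$
  rot[1] = trssttrttttssrt$t
  rot[2] = rssttrttttssrt$tt
  rot[3] = ssttrttttssrt$ttr
  rot[4] = sttrttttssrt$ttrs
  rot[5] = ttrttttssrt$ttrss
  rot[6] = trttttssrt$ttrsst
  rot[7] = rttttssrt$ttrsstt
  rot[8] = ttttssrt$ttrssttr
  rot[9] = tttssrt$ttrssttrt
  rot[10] = ttssrt$ttrssttrtt
  rot[11] = tssrt$ttrssttrttt
  rot[12] = ssrt$ttrssttrtttt
  rot[13] = srt$ttrssttrtttts
  rot[14] = rt$ttrssttrttttss
  rot[15] = t$ttrssttrttttssr
  rot[16] = $ttrssttrttttssrt
Sorted (with $ < everything):
  sorted[0] = $ttrssttrttttssrt  (last char: 't')
  sorted[1] = rssttrttttssrt$tt  (last char: 't')
  sorted[2] = rt$ttrssttrttttss  (last char: 's')
  sorted[3] = rttttssrt$ttrsstt  (last char: 't')
  sorted[4] = srt$ttrssttrtttts  (last char: 's')
  sorted[5] = ssrt$ttrssttrtttt  (last char: 't')
  sorted[6] = ssttrttttssrt$ttr  (last char: 'r')
  sorted[7] = sttrttttssrt$ttrs  (last char: 's')
  sorted[8] = t$ttrssttrttttssr  (last char: 'r')
  sorted[9] = trssttrttttssrt$t  (last char: 't')
  sorted[10] = trttttssrt$ttrsst  (last char: 't')
  sorted[11] = tssrt$ttrssttrttt  (last char: 't')
  sorted[12] = ttrssttrttttssrt$  (last char: '$')
  sorted[13] = ttrttttssrt$ttrss  (last char: 's')
  sorted[14] = ttssrt$ttrssttrtt  (last char: 't')
  sorted[15] = tttssrt$ttrssttrt  (last char: 't')
  sorted[16] = ttttssrt$ttrssttr  (last char: 'r')
Last column: ttststrsrttt$sttr
Original string S is at sorted index 12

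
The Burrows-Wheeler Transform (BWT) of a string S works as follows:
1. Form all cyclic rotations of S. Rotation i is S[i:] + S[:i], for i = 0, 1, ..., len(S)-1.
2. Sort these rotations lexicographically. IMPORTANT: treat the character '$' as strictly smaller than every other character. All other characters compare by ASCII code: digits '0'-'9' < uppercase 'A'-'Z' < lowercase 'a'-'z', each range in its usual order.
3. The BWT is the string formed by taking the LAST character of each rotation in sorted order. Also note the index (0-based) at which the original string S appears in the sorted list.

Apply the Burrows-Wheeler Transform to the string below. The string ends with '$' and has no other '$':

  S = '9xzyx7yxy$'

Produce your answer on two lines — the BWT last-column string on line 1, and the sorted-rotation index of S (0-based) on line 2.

All 10 rotations (rotation i = S[i:]+S[:i]):
  rot[0] = 9xzyx7yxy$
  rot[1] = xzyx7yxy$9
  rot[2] = zyx7yxy$9x
  rot[3] = yx7yxy$9xz
  rot[4] = x7yxy$9xzy
  rot[5] = 7yxy$9xzyx
  rot[6] = yxy$9xzyx7
  rot[7] = xy$9xzyx7y
  rot[8] = y$9xzyx7yx
  rot[9] = $9xzyx7yxy
Sorted (with $ < everything):
  sorted[0] = $9xzyx7yxy  (last char: 'y')
  sorted[1] = 7yxy$9xzyx  (last char: 'x')
  sorted[2] = 9xzyx7yxy$  (last char: '$')
  sorted[3] = x7yxy$9xzy  (last char: 'y')
  sorted[4] = xy$9xzyx7y  (last char: 'y')
  sorted[5] = xzyx7yxy$9  (last char: '9')
  sorted[6] = y$9xzyx7yx  (last char: 'x')
  sorted[7] = yx7yxy$9xz  (last char: 'z')
  sorted[8] = yxy$9xzyx7  (last char: '7')
  sorted[9] = zyx7yxy$9x  (last char: 'x')
Last column: yx$yy9xz7x
Original string S is at sorted index 2

Answer: yx$yy9xz7x
2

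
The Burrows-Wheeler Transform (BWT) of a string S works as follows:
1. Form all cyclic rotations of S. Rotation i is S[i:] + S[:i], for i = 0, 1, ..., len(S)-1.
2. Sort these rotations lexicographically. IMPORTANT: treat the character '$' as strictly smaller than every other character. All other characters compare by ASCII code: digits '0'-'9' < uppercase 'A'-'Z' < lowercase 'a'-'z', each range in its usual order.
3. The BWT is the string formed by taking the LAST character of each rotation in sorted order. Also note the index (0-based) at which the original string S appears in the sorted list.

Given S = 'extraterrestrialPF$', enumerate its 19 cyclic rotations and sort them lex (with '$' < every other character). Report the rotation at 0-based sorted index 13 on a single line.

All 19 rotations (rotation i = S[i:]+S[:i]):
  rot[0] = extraterrestrialPF$
  rot[1] = xtraterrestrialPF$e
  rot[2] = traterrestrialPF$ex
  rot[3] = raterrestrialPF$ext
  rot[4] = aterrestrialPF$extr
  rot[5] = terrestrialPF$extra
  rot[6] = errestrialPF$extrat
  rot[7] = rrestrialPF$extrate
  rot[8] = restrialPF$extrater
  rot[9] = estrialPF$extraterr
  rot[10] = strialPF$extraterre
  rot[11] = trialPF$extraterres
  rot[12] = rialPF$extraterrest
  rot[13] = ialPF$extraterrestr
  rot[14] = alPF$extraterrestri
  rot[15] = lPF$extraterrestria
  rot[16] = PF$extraterrestrial
  rot[17] = F$extraterrestrialP
  rot[18] = $extraterrestrialPF
Sorted (with $ < everything):
  sorted[0] = $extraterrestrialPF
  sorted[1] = F$extraterrestrialP
  sorted[2] = PF$extraterrestrial
  sorted[3] = alPF$extraterrestri
  sorted[4] = aterrestrialPF$extr
  sorted[5] = errestrialPF$extrat
  sorted[6] = estrialPF$extraterr
  sorted[7] = extraterrestrialPF$
  sorted[8] = ialPF$extraterrestr
  sorted[9] = lPF$extraterrestria
  sorted[10] = raterrestrialPF$ext
  sorted[11] = restrialPF$extrater
  sorted[12] = rialPF$extraterrest
  sorted[13] = rrestrialPF$extrate
  sorted[14] = strialPF$extraterre
  sorted[15] = terrestrialPF$extra
  sorted[16] = traterrestrialPF$ex
  sorted[17] = trialPF$extraterres
  sorted[18] = xtraterrestrialPF$e
sorted[13] = rrestrialPF$extrate

Answer: rrestrialPF$extrate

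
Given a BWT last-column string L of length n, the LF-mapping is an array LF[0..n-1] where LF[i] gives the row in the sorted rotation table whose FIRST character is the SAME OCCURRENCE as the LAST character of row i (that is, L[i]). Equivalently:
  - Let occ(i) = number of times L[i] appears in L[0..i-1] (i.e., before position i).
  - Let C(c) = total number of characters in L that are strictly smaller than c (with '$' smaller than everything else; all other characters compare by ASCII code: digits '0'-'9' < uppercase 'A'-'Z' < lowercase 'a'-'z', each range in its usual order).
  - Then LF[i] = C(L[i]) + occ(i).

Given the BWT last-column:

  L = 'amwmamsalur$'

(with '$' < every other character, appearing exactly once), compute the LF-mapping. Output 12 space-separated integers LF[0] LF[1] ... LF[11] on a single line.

Char counts: '$':1, 'a':3, 'l':1, 'm':3, 'r':1, 's':1, 'u':1, 'w':1
C (first-col start): C('$')=0, C('a')=1, C('l')=4, C('m')=5, C('r')=8, C('s')=9, C('u')=10, C('w')=11
L[0]='a': occ=0, LF[0]=C('a')+0=1+0=1
L[1]='m': occ=0, LF[1]=C('m')+0=5+0=5
L[2]='w': occ=0, LF[2]=C('w')+0=11+0=11
L[3]='m': occ=1, LF[3]=C('m')+1=5+1=6
L[4]='a': occ=1, LF[4]=C('a')+1=1+1=2
L[5]='m': occ=2, LF[5]=C('m')+2=5+2=7
L[6]='s': occ=0, LF[6]=C('s')+0=9+0=9
L[7]='a': occ=2, LF[7]=C('a')+2=1+2=3
L[8]='l': occ=0, LF[8]=C('l')+0=4+0=4
L[9]='u': occ=0, LF[9]=C('u')+0=10+0=10
L[10]='r': occ=0, LF[10]=C('r')+0=8+0=8
L[11]='$': occ=0, LF[11]=C('$')+0=0+0=0

Answer: 1 5 11 6 2 7 9 3 4 10 8 0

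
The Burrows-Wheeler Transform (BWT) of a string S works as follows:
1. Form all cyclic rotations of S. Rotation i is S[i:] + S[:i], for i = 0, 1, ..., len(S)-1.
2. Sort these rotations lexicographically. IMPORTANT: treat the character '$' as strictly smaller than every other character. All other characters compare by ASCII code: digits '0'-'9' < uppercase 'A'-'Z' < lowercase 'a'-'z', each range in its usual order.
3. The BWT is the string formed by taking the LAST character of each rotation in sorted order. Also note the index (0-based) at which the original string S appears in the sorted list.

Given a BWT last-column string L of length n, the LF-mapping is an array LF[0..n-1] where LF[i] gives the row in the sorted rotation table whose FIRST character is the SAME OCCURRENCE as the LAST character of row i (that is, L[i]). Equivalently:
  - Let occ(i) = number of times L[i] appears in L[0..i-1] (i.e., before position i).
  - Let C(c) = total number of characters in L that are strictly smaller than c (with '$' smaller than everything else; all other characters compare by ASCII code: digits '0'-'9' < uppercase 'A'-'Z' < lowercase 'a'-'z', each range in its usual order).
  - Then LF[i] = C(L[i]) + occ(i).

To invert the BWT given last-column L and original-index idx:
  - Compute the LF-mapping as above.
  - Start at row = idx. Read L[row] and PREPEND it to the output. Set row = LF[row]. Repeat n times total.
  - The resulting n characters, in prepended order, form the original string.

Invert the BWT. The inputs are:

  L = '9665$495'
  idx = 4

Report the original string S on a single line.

LF mapping: 6 4 5 2 0 1 7 3
Walk LF starting at row 4, prepending L[row]:
  step 1: row=4, L[4]='$', prepend. Next row=LF[4]=0
  step 2: row=0, L[0]='9', prepend. Next row=LF[0]=6
  step 3: row=6, L[6]='9', prepend. Next row=LF[6]=7
  step 4: row=7, L[7]='5', prepend. Next row=LF[7]=3
  step 5: row=3, L[3]='5', prepend. Next row=LF[3]=2
  step 6: row=2, L[2]='6', prepend. Next row=LF[2]=5
  step 7: row=5, L[5]='4', prepend. Next row=LF[5]=1
  step 8: row=1, L[1]='6', prepend. Next row=LF[1]=4
Reversed output: 6465599$

Answer: 6465599$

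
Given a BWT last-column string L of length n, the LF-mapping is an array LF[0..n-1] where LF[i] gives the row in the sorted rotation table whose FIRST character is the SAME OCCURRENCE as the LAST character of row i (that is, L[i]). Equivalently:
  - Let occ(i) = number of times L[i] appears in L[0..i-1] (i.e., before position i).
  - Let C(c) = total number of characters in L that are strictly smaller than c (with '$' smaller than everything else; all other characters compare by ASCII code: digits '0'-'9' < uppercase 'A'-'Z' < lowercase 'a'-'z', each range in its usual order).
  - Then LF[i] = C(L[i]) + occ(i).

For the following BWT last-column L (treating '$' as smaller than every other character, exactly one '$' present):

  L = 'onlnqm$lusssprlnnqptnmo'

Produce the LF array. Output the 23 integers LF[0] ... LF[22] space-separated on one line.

Answer: 11 6 1 7 15 4 0 2 22 18 19 20 13 17 3 8 9 16 14 21 10 5 12

Derivation:
Char counts: '$':1, 'l':3, 'm':2, 'n':5, 'o':2, 'p':2, 'q':2, 'r':1, 's':3, 't':1, 'u':1
C (first-col start): C('$')=0, C('l')=1, C('m')=4, C('n')=6, C('o')=11, C('p')=13, C('q')=15, C('r')=17, C('s')=18, C('t')=21, C('u')=22
L[0]='o': occ=0, LF[0]=C('o')+0=11+0=11
L[1]='n': occ=0, LF[1]=C('n')+0=6+0=6
L[2]='l': occ=0, LF[2]=C('l')+0=1+0=1
L[3]='n': occ=1, LF[3]=C('n')+1=6+1=7
L[4]='q': occ=0, LF[4]=C('q')+0=15+0=15
L[5]='m': occ=0, LF[5]=C('m')+0=4+0=4
L[6]='$': occ=0, LF[6]=C('$')+0=0+0=0
L[7]='l': occ=1, LF[7]=C('l')+1=1+1=2
L[8]='u': occ=0, LF[8]=C('u')+0=22+0=22
L[9]='s': occ=0, LF[9]=C('s')+0=18+0=18
L[10]='s': occ=1, LF[10]=C('s')+1=18+1=19
L[11]='s': occ=2, LF[11]=C('s')+2=18+2=20
L[12]='p': occ=0, LF[12]=C('p')+0=13+0=13
L[13]='r': occ=0, LF[13]=C('r')+0=17+0=17
L[14]='l': occ=2, LF[14]=C('l')+2=1+2=3
L[15]='n': occ=2, LF[15]=C('n')+2=6+2=8
L[16]='n': occ=3, LF[16]=C('n')+3=6+3=9
L[17]='q': occ=1, LF[17]=C('q')+1=15+1=16
L[18]='p': occ=1, LF[18]=C('p')+1=13+1=14
L[19]='t': occ=0, LF[19]=C('t')+0=21+0=21
L[20]='n': occ=4, LF[20]=C('n')+4=6+4=10
L[21]='m': occ=1, LF[21]=C('m')+1=4+1=5
L[22]='o': occ=1, LF[22]=C('o')+1=11+1=12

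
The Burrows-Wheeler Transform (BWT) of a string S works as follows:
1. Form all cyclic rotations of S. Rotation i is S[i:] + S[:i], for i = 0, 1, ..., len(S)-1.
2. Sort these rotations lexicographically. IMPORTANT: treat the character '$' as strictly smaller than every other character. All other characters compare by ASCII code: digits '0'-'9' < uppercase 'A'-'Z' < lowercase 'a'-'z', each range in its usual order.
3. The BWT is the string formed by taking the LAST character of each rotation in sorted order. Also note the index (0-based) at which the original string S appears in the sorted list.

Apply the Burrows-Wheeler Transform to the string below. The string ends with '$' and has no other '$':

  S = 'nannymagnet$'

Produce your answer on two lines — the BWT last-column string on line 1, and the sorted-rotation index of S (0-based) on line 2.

All 12 rotations (rotation i = S[i:]+S[:i]):
  rot[0] = nannymagnet$
  rot[1] = annymagnet$n
  rot[2] = nnymagnet$na
  rot[3] = nymagnet$nan
  rot[4] = ymagnet$nann
  rot[5] = magnet$nanny
  rot[6] = agnet$nannym
  rot[7] = gnet$nannyma
  rot[8] = net$nannymag
  rot[9] = et$nannymagn
  rot[10] = t$nannymagne
  rot[11] = $nannymagnet
Sorted (with $ < everything):
  sorted[0] = $nannymagnet  (last char: 't')
  sorted[1] = agnet$nannym  (last char: 'm')
  sorted[2] = annymagnet$n  (last char: 'n')
  sorted[3] = et$nannymagn  (last char: 'n')
  sorted[4] = gnet$nannyma  (last char: 'a')
  sorted[5] = magnet$nanny  (last char: 'y')
  sorted[6] = nannymagnet$  (last char: '$')
  sorted[7] = net$nannymag  (last char: 'g')
  sorted[8] = nnymagnet$na  (last char: 'a')
  sorted[9] = nymagnet$nan  (last char: 'n')
  sorted[10] = t$nannymagne  (last char: 'e')
  sorted[11] = ymagnet$nann  (last char: 'n')
Last column: tmnnay$ganen
Original string S is at sorted index 6

Answer: tmnnay$ganen
6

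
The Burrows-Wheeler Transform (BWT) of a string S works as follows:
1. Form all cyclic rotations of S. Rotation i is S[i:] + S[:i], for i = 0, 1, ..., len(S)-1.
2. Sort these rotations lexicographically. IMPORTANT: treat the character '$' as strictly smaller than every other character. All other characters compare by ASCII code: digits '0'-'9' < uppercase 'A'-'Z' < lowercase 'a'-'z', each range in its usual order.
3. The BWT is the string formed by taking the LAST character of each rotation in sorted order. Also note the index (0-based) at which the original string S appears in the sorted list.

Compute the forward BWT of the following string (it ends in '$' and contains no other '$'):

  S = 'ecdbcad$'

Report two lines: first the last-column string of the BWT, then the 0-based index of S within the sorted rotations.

All 8 rotations (rotation i = S[i:]+S[:i]):
  rot[0] = ecdbcad$
  rot[1] = cdbcad$e
  rot[2] = dbcad$ec
  rot[3] = bcad$ecd
  rot[4] = cad$ecdb
  rot[5] = ad$ecdbc
  rot[6] = d$ecdbca
  rot[7] = $ecdbcad
Sorted (with $ < everything):
  sorted[0] = $ecdbcad  (last char: 'd')
  sorted[1] = ad$ecdbc  (last char: 'c')
  sorted[2] = bcad$ecd  (last char: 'd')
  sorted[3] = cad$ecdb  (last char: 'b')
  sorted[4] = cdbcad$e  (last char: 'e')
  sorted[5] = d$ecdbca  (last char: 'a')
  sorted[6] = dbcad$ec  (last char: 'c')
  sorted[7] = ecdbcad$  (last char: '$')
Last column: dcdbeac$
Original string S is at sorted index 7

Answer: dcdbeac$
7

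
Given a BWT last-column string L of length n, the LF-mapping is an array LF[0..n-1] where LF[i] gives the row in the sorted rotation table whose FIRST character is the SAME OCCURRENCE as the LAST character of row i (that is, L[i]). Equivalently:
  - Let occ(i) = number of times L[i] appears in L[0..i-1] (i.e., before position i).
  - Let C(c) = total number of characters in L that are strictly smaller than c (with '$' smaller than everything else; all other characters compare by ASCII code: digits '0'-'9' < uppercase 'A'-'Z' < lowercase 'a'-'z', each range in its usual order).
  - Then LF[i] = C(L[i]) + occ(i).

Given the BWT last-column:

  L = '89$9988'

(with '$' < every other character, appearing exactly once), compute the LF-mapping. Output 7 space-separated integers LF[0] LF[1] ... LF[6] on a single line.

Char counts: '$':1, '8':3, '9':3
C (first-col start): C('$')=0, C('8')=1, C('9')=4
L[0]='8': occ=0, LF[0]=C('8')+0=1+0=1
L[1]='9': occ=0, LF[1]=C('9')+0=4+0=4
L[2]='$': occ=0, LF[2]=C('$')+0=0+0=0
L[3]='9': occ=1, LF[3]=C('9')+1=4+1=5
L[4]='9': occ=2, LF[4]=C('9')+2=4+2=6
L[5]='8': occ=1, LF[5]=C('8')+1=1+1=2
L[6]='8': occ=2, LF[6]=C('8')+2=1+2=3

Answer: 1 4 0 5 6 2 3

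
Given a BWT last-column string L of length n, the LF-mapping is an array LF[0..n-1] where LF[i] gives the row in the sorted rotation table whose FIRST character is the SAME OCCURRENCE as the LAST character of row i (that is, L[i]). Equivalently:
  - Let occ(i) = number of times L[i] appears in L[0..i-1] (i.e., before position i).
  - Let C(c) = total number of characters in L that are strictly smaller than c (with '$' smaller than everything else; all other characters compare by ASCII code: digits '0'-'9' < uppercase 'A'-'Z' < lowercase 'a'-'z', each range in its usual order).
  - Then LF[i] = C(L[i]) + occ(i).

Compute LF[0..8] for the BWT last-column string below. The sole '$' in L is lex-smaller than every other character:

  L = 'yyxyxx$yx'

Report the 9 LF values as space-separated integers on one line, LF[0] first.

Char counts: '$':1, 'x':4, 'y':4
C (first-col start): C('$')=0, C('x')=1, C('y')=5
L[0]='y': occ=0, LF[0]=C('y')+0=5+0=5
L[1]='y': occ=1, LF[1]=C('y')+1=5+1=6
L[2]='x': occ=0, LF[2]=C('x')+0=1+0=1
L[3]='y': occ=2, LF[3]=C('y')+2=5+2=7
L[4]='x': occ=1, LF[4]=C('x')+1=1+1=2
L[5]='x': occ=2, LF[5]=C('x')+2=1+2=3
L[6]='$': occ=0, LF[6]=C('$')+0=0+0=0
L[7]='y': occ=3, LF[7]=C('y')+3=5+3=8
L[8]='x': occ=3, LF[8]=C('x')+3=1+3=4

Answer: 5 6 1 7 2 3 0 8 4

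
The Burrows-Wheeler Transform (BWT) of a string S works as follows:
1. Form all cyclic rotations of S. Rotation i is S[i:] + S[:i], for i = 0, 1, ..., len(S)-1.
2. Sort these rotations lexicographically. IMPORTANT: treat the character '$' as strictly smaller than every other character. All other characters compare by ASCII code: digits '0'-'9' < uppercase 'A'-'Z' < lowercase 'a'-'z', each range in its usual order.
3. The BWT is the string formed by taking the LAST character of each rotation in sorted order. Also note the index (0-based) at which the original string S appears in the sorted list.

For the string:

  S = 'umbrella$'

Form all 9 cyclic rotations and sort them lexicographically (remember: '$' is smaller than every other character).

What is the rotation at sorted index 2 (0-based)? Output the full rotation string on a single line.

All 9 rotations (rotation i = S[i:]+S[:i]):
  rot[0] = umbrella$
  rot[1] = mbrella$u
  rot[2] = brella$um
  rot[3] = rella$umb
  rot[4] = ella$umbr
  rot[5] = lla$umbre
  rot[6] = la$umbrel
  rot[7] = a$umbrell
  rot[8] = $umbrella
Sorted (with $ < everything):
  sorted[0] = $umbrella
  sorted[1] = a$umbrell
  sorted[2] = brella$um
  sorted[3] = ella$umbr
  sorted[4] = la$umbrel
  sorted[5] = lla$umbre
  sorted[6] = mbrella$u
  sorted[7] = rella$umb
  sorted[8] = umbrella$
sorted[2] = brella$um

Answer: brella$um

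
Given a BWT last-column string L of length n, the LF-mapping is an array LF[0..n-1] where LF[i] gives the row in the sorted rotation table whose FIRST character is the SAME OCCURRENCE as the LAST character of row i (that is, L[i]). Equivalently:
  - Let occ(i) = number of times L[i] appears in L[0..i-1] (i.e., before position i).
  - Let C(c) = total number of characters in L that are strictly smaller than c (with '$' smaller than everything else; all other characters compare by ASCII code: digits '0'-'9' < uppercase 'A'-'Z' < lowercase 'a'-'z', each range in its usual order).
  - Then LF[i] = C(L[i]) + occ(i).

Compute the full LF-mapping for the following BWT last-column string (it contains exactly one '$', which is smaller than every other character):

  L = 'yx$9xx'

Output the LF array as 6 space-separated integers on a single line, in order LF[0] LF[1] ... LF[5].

Answer: 5 2 0 1 3 4

Derivation:
Char counts: '$':1, '9':1, 'x':3, 'y':1
C (first-col start): C('$')=0, C('9')=1, C('x')=2, C('y')=5
L[0]='y': occ=0, LF[0]=C('y')+0=5+0=5
L[1]='x': occ=0, LF[1]=C('x')+0=2+0=2
L[2]='$': occ=0, LF[2]=C('$')+0=0+0=0
L[3]='9': occ=0, LF[3]=C('9')+0=1+0=1
L[4]='x': occ=1, LF[4]=C('x')+1=2+1=3
L[5]='x': occ=2, LF[5]=C('x')+2=2+2=4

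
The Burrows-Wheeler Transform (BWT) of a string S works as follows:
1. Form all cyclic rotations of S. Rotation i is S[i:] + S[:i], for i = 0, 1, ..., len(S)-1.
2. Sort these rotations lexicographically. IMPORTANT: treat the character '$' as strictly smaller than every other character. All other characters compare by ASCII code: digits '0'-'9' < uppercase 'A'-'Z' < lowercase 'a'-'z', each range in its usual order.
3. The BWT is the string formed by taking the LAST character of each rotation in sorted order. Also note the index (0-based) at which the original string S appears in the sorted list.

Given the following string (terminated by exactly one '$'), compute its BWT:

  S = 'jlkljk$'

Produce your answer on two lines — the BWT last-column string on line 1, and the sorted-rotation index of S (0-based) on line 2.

Answer: kl$jlkj
2

Derivation:
All 7 rotations (rotation i = S[i:]+S[:i]):
  rot[0] = jlkljk$
  rot[1] = lkljk$j
  rot[2] = kljk$jl
  rot[3] = ljk$jlk
  rot[4] = jk$jlkl
  rot[5] = k$jlklj
  rot[6] = $jlkljk
Sorted (with $ < everything):
  sorted[0] = $jlkljk  (last char: 'k')
  sorted[1] = jk$jlkl  (last char: 'l')
  sorted[2] = jlkljk$  (last char: '$')
  sorted[3] = k$jlklj  (last char: 'j')
  sorted[4] = kljk$jl  (last char: 'l')
  sorted[5] = ljk$jlk  (last char: 'k')
  sorted[6] = lkljk$j  (last char: 'j')
Last column: kl$jlkj
Original string S is at sorted index 2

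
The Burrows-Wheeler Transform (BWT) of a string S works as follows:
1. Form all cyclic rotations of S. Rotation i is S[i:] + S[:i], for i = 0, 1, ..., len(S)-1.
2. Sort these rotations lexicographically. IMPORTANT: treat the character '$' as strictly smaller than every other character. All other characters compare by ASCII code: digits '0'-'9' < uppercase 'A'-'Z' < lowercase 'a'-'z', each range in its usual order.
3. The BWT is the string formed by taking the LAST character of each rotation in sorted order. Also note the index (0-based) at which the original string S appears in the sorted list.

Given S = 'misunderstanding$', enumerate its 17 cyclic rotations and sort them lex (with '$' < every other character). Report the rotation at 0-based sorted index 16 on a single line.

Answer: understanding$mis

Derivation:
All 17 rotations (rotation i = S[i:]+S[:i]):
  rot[0] = misunderstanding$
  rot[1] = isunderstanding$m
  rot[2] = sunderstanding$mi
  rot[3] = understanding$mis
  rot[4] = nderstanding$misu
  rot[5] = derstanding$misun
  rot[6] = erstanding$misund
  rot[7] = rstanding$misunde
  rot[8] = standing$misunder
  rot[9] = tanding$misunders
  rot[10] = anding$misunderst
  rot[11] = nding$misundersta
  rot[12] = ding$misunderstan
  rot[13] = ing$misunderstand
  rot[14] = ng$misunderstandi
  rot[15] = g$misunderstandin
  rot[16] = $misunderstanding
Sorted (with $ < everything):
  sorted[0] = $misunderstanding
  sorted[1] = anding$misunderst
  sorted[2] = derstanding$misun
  sorted[3] = ding$misunderstan
  sorted[4] = erstanding$misund
  sorted[5] = g$misunderstandin
  sorted[6] = ing$misunderstand
  sorted[7] = isunderstanding$m
  sorted[8] = misunderstanding$
  sorted[9] = nderstanding$misu
  sorted[10] = nding$misundersta
  sorted[11] = ng$misunderstandi
  sorted[12] = rstanding$misunde
  sorted[13] = standing$misunder
  sorted[14] = sunderstanding$mi
  sorted[15] = tanding$misunders
  sorted[16] = understanding$mis
sorted[16] = understanding$mis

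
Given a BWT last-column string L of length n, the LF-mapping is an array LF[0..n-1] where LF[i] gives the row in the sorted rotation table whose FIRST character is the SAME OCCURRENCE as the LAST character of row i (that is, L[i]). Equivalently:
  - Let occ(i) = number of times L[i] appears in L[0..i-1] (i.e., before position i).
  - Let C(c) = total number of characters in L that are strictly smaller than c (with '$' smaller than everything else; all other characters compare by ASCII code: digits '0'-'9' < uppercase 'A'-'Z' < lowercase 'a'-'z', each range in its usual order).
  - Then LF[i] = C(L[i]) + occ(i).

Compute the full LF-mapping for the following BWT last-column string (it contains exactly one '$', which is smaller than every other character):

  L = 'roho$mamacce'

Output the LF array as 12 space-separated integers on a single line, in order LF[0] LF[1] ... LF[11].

Answer: 11 9 6 10 0 7 1 8 2 3 4 5

Derivation:
Char counts: '$':1, 'a':2, 'c':2, 'e':1, 'h':1, 'm':2, 'o':2, 'r':1
C (first-col start): C('$')=0, C('a')=1, C('c')=3, C('e')=5, C('h')=6, C('m')=7, C('o')=9, C('r')=11
L[0]='r': occ=0, LF[0]=C('r')+0=11+0=11
L[1]='o': occ=0, LF[1]=C('o')+0=9+0=9
L[2]='h': occ=0, LF[2]=C('h')+0=6+0=6
L[3]='o': occ=1, LF[3]=C('o')+1=9+1=10
L[4]='$': occ=0, LF[4]=C('$')+0=0+0=0
L[5]='m': occ=0, LF[5]=C('m')+0=7+0=7
L[6]='a': occ=0, LF[6]=C('a')+0=1+0=1
L[7]='m': occ=1, LF[7]=C('m')+1=7+1=8
L[8]='a': occ=1, LF[8]=C('a')+1=1+1=2
L[9]='c': occ=0, LF[9]=C('c')+0=3+0=3
L[10]='c': occ=1, LF[10]=C('c')+1=3+1=4
L[11]='e': occ=0, LF[11]=C('e')+0=5+0=5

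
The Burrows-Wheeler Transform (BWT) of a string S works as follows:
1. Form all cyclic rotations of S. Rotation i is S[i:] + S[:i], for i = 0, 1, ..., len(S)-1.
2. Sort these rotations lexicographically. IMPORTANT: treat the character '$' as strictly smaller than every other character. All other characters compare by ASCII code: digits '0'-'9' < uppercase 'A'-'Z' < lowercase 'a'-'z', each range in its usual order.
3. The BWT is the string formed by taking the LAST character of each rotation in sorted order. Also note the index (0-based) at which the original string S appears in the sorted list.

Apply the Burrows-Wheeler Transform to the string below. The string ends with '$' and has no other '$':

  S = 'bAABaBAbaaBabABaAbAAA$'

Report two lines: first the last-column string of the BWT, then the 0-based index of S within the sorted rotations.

Answer: AAAbbbAaBaAAaBBabBA$aA
19

Derivation:
All 22 rotations (rotation i = S[i:]+S[:i]):
  rot[0] = bAABaBAbaaBabABaAbAAA$
  rot[1] = AABaBAbaaBabABaAbAAA$b
  rot[2] = ABaBAbaaBabABaAbAAA$bA
  rot[3] = BaBAbaaBabABaAbAAA$bAA
  rot[4] = aBAbaaBabABaAbAAA$bAAB
  rot[5] = BAbaaBabABaAbAAA$bAABa
  rot[6] = AbaaBabABaAbAAA$bAABaB
  rot[7] = baaBabABaAbAAA$bAABaBA
  rot[8] = aaBabABaAbAAA$bAABaBAb
  rot[9] = aBabABaAbAAA$bAABaBAba
  rot[10] = BabABaAbAAA$bAABaBAbaa
  rot[11] = abABaAbAAA$bAABaBAbaaB
  rot[12] = bABaAbAAA$bAABaBAbaaBa
  rot[13] = ABaAbAAA$bAABaBAbaaBab
  rot[14] = BaAbAAA$bAABaBAbaaBabA
  rot[15] = aAbAAA$bAABaBAbaaBabAB
  rot[16] = AbAAA$bAABaBAbaaBabABa
  rot[17] = bAAA$bAABaBAbaaBabABaA
  rot[18] = AAA$bAABaBAbaaBabABaAb
  rot[19] = AA$bAABaBAbaaBabABaAbA
  rot[20] = A$bAABaBAbaaBabABaAbAA
  rot[21] = $bAABaBAbaaBabABaAbAAA
Sorted (with $ < everything):
  sorted[0] = $bAABaBAbaaBabABaAbAAA  (last char: 'A')
  sorted[1] = A$bAABaBAbaaBabABaAbAA  (last char: 'A')
  sorted[2] = AA$bAABaBAbaaBabABaAbA  (last char: 'A')
  sorted[3] = AAA$bAABaBAbaaBabABaAb  (last char: 'b')
  sorted[4] = AABaBAbaaBabABaAbAAA$b  (last char: 'b')
  sorted[5] = ABaAbAAA$bAABaBAbaaBab  (last char: 'b')
  sorted[6] = ABaBAbaaBabABaAbAAA$bA  (last char: 'A')
  sorted[7] = AbAAA$bAABaBAbaaBabABa  (last char: 'a')
  sorted[8] = AbaaBabABaAbAAA$bAABaB  (last char: 'B')
  sorted[9] = BAbaaBabABaAbAAA$bAABa  (last char: 'a')
  sorted[10] = BaAbAAA$bAABaBAbaaBabA  (last char: 'A')
  sorted[11] = BaBAbaaBabABaAbAAA$bAA  (last char: 'A')
  sorted[12] = BabABaAbAAA$bAABaBAbaa  (last char: 'a')
  sorted[13] = aAbAAA$bAABaBAbaaBabAB  (last char: 'B')
  sorted[14] = aBAbaaBabABaAbAAA$bAAB  (last char: 'B')
  sorted[15] = aBabABaAbAAA$bAABaBAba  (last char: 'a')
  sorted[16] = aaBabABaAbAAA$bAABaBAb  (last char: 'b')
  sorted[17] = abABaAbAAA$bAABaBAbaaB  (last char: 'B')
  sorted[18] = bAAA$bAABaBAbaaBabABaA  (last char: 'A')
  sorted[19] = bAABaBAbaaBabABaAbAAA$  (last char: '$')
  sorted[20] = bABaAbAAA$bAABaBAbaaBa  (last char: 'a')
  sorted[21] = baaBabABaAbAAA$bAABaBA  (last char: 'A')
Last column: AAAbbbAaBaAAaBBabBA$aA
Original string S is at sorted index 19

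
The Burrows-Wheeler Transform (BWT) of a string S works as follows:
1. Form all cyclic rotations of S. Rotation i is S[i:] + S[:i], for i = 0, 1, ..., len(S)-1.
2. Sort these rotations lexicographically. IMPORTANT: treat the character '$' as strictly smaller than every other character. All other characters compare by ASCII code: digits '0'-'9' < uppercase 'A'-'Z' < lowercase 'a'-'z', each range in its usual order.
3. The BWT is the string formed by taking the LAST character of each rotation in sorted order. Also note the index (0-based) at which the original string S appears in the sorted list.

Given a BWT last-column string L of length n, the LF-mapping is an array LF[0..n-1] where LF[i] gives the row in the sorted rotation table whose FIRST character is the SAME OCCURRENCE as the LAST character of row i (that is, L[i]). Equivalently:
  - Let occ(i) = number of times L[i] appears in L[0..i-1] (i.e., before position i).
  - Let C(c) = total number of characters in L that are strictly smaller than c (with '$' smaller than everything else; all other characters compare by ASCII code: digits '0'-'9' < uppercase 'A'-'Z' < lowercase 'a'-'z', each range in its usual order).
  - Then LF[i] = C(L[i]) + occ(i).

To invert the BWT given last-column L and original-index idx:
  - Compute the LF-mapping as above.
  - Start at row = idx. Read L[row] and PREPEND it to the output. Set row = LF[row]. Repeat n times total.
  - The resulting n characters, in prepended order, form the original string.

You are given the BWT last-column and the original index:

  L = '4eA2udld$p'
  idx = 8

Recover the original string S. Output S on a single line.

Answer: puddle2A4$

Derivation:
LF mapping: 2 6 3 1 9 4 7 5 0 8
Walk LF starting at row 8, prepending L[row]:
  step 1: row=8, L[8]='$', prepend. Next row=LF[8]=0
  step 2: row=0, L[0]='4', prepend. Next row=LF[0]=2
  step 3: row=2, L[2]='A', prepend. Next row=LF[2]=3
  step 4: row=3, L[3]='2', prepend. Next row=LF[3]=1
  step 5: row=1, L[1]='e', prepend. Next row=LF[1]=6
  step 6: row=6, L[6]='l', prepend. Next row=LF[6]=7
  step 7: row=7, L[7]='d', prepend. Next row=LF[7]=5
  step 8: row=5, L[5]='d', prepend. Next row=LF[5]=4
  step 9: row=4, L[4]='u', prepend. Next row=LF[4]=9
  step 10: row=9, L[9]='p', prepend. Next row=LF[9]=8
Reversed output: puddle2A4$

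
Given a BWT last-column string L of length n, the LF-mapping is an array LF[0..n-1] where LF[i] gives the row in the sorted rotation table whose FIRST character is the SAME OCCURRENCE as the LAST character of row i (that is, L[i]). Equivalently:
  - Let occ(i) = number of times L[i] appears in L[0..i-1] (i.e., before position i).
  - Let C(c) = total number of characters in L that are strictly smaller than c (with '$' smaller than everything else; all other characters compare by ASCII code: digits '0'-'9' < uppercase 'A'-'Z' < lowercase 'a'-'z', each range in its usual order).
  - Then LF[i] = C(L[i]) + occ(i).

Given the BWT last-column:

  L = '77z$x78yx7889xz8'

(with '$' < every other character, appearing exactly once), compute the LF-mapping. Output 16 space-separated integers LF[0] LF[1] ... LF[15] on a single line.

Answer: 1 2 14 0 10 3 5 13 11 4 6 7 9 12 15 8

Derivation:
Char counts: '$':1, '7':4, '8':4, '9':1, 'x':3, 'y':1, 'z':2
C (first-col start): C('$')=0, C('7')=1, C('8')=5, C('9')=9, C('x')=10, C('y')=13, C('z')=14
L[0]='7': occ=0, LF[0]=C('7')+0=1+0=1
L[1]='7': occ=1, LF[1]=C('7')+1=1+1=2
L[2]='z': occ=0, LF[2]=C('z')+0=14+0=14
L[3]='$': occ=0, LF[3]=C('$')+0=0+0=0
L[4]='x': occ=0, LF[4]=C('x')+0=10+0=10
L[5]='7': occ=2, LF[5]=C('7')+2=1+2=3
L[6]='8': occ=0, LF[6]=C('8')+0=5+0=5
L[7]='y': occ=0, LF[7]=C('y')+0=13+0=13
L[8]='x': occ=1, LF[8]=C('x')+1=10+1=11
L[9]='7': occ=3, LF[9]=C('7')+3=1+3=4
L[10]='8': occ=1, LF[10]=C('8')+1=5+1=6
L[11]='8': occ=2, LF[11]=C('8')+2=5+2=7
L[12]='9': occ=0, LF[12]=C('9')+0=9+0=9
L[13]='x': occ=2, LF[13]=C('x')+2=10+2=12
L[14]='z': occ=1, LF[14]=C('z')+1=14+1=15
L[15]='8': occ=3, LF[15]=C('8')+3=5+3=8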